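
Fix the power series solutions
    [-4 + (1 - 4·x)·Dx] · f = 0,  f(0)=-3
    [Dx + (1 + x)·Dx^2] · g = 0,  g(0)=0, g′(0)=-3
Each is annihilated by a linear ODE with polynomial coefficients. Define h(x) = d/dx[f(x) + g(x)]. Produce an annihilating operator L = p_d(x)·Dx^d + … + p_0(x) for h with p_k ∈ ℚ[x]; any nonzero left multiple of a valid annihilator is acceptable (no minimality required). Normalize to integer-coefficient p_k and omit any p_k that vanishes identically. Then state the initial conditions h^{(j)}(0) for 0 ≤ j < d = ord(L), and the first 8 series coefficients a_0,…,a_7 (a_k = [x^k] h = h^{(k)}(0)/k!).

f: a_k = -3, -12, -48, -192, -768, -3072, -12288, -49152, …
g: a_k = 0, -3, 3/2, -1, 3/4, -3/5, 1/2, -3/7, …
f+g: L₀ = lclm(L_f,L_g), ord ≤ 1+2.
Derive L from L₀ (diff closure).
L = (112 + 32·x) + (94 + 208·x + 64·x^2)·Dx + (-9 + 23·x + 48·x^2 + 16·x^3)·Dx^2  (order 2).
h: a_k = -15, -93, -579, -3069, -15363, -73725, -344067, -1572861, …
ICs: h(0) = -15, h′(0) = -93.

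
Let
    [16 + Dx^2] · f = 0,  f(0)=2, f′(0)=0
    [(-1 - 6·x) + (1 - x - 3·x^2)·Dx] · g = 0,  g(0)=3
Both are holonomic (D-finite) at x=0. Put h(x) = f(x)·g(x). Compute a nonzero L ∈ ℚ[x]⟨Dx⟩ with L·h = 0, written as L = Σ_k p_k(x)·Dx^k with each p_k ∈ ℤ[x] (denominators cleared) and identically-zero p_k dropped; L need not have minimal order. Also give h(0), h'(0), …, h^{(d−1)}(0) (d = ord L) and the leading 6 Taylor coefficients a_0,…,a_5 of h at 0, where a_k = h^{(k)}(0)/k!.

f: a_k = 2, 0, -16, 0, 64/3, 0, …
g: a_k = 3, 3, 12, 21, 57, 120, …
Product ⇒ symmetric product L₀, ord ≤ 2.
L = (-10 + 16·x + 48·x^2) + (2 + 12·x)·Dx + (-1 + x + 3·x^2)·Dx^2  (order 2).
h: a_k = 6, 6, -24, -6, -14, -32, …
ICs: h(0) = 6, h′(0) = 6.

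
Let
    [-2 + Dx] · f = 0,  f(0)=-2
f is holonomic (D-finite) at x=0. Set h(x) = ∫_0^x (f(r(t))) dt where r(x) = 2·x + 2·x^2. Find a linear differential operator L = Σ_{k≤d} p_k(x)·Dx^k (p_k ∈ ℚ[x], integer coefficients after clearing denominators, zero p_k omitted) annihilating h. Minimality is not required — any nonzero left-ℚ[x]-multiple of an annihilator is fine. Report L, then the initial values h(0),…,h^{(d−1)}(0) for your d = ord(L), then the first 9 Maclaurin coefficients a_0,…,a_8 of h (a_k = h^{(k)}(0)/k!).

f: a_k = -2, -4, -4, -8/3, -4/3, -8/15, -8/45, -16/315, -4/315, …
L₀ from L_f via x↦r, Dx↦r'^{-1}Dx.
∫: right-multiply L₀ by Dx.
L = (-4 - 8·x)·Dx + Dx^2  (order 2).
h: a_k = 0, -2, -4, -8, -40/3, -304/15, -416/15, -11072/315, -13024/315, …
ICs: h(0) = 0, h′(0) = -2.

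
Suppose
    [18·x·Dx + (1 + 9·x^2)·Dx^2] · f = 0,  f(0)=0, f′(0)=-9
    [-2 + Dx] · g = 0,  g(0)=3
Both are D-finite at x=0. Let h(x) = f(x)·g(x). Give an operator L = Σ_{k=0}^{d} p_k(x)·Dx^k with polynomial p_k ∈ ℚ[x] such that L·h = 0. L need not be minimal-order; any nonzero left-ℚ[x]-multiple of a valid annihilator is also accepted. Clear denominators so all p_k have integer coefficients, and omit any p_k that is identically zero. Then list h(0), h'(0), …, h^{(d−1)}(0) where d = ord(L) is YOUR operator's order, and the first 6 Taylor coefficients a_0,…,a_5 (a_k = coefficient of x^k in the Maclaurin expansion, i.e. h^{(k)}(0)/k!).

L = (4 - 36·x + 36·x^2) + (-4 + 18·x - 36·x^2)·Dx + (1 + 9·x^2)·Dx^2  (order 2).
h: a_k = 0, -27, -54, 27, 126, -1467/5, …
ICs: h(0) = 0, h′(0) = -27.

f: a_k = 0, -9, 0, 27, 0, -729/5, …
g: a_k = 3, 6, 6, 4, 2, 4/5, …
Sym-product of L_f,L_g gives L₀ (≤ ord 2).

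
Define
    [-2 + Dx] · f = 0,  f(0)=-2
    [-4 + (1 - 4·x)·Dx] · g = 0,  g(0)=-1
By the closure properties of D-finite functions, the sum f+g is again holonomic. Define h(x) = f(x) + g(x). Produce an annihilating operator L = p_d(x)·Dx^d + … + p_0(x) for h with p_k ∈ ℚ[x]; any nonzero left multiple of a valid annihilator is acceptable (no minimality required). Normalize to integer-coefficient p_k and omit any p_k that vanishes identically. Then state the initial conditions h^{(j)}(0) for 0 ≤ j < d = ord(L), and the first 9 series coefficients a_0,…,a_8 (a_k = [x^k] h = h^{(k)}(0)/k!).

f: a_k = -2, -4, -4, -8/3, -4/3, -8/15, -8/45, -16/315, -4/315, …
g: a_k = -1, -4, -16, -64, -256, -1024, -4096, -16384, -65536, …
Sum ⇒ L₀ = lclm(L_f,L_g) in ℚ(x)⟨Dx⟩.
L = (24 + 32·x) + (-14 - 16·x + 32·x^2)·Dx + (1 - 16·x^2)·Dx^2  (order 2).
h: a_k = -3, -8, -20, -200/3, -772/3, -15368/15, -184328/45, -5160976/315, -20643844/315, …
ICs: h(0) = -3, h′(0) = -8.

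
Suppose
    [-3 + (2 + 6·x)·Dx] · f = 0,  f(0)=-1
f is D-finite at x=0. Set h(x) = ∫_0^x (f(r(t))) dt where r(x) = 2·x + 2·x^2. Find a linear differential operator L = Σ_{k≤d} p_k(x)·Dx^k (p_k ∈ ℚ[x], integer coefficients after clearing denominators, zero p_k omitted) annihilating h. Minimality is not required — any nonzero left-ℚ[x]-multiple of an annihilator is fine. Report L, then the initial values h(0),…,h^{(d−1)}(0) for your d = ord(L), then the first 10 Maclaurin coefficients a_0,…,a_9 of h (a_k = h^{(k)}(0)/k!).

L = (-3 - 6·x)·Dx + (1 + 6·x + 6·x^2)·Dx^2  (order 2).
h: a_k = 0, -1, -3/2, 1/2, -9/8, 117/40, -135/16, 2943/112, -11097/128, 38277/128, …
ICs: h(0) = 0, h′(0) = -1.

f: a_k = -1, -3/2, 9/8, -27/16, 405/128, -1701/256, 15309/1024, -72171/2048, 2814669/32768, -14073345/65536, …
Change of var in L_f (x↦r) gives L₀.
h=∫₀ˣh₀: take L = L₀·Dx.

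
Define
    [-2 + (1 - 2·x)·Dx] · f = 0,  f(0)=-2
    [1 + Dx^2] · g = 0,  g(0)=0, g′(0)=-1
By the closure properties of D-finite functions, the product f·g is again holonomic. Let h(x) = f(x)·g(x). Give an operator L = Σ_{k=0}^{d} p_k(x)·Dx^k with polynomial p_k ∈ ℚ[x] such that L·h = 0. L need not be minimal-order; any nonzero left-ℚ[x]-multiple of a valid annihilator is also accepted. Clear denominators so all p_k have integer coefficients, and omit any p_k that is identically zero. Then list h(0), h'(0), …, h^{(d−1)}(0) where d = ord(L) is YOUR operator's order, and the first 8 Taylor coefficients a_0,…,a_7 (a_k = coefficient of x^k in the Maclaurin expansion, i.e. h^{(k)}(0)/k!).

f: a_k = -2, -4, -8, -16, -32, -64, -128, -256, …
g: a_k = 0, -1, 0, 1/6, 0, -1/120, 0, 1/5040, …
h₀=f·g: eliminate ⇒ L₀, order ≤ 1·2.
L = (-1 + 2·x) + 4·Dx + (-1 + 2·x)·Dx^2  (order 2).
h: a_k = 0, 2, 4, 23/3, 46/3, 1841/60, 1841/30, 309287/2520, …
ICs: h(0) = 0, h′(0) = 2.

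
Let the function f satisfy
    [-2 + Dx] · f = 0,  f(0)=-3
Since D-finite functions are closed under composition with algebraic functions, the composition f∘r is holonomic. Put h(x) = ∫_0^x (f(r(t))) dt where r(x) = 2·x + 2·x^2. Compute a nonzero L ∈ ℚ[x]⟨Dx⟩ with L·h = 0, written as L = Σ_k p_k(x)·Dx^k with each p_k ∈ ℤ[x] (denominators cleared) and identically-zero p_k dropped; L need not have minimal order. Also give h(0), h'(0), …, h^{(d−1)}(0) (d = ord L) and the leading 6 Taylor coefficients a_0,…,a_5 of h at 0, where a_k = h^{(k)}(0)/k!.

L = (-4 - 8·x)·Dx + Dx^2  (order 2).
h: a_k = 0, -3, -6, -12, -20, -152/5, …
ICs: h(0) = 0, h′(0) = -3.

f: a_k = -3, -6, -6, -4, -2, -4/5, …
L₀ from L_f via x↦r, Dx↦r'^{-1}Dx.
∫: right-multiply L₀ by Dx.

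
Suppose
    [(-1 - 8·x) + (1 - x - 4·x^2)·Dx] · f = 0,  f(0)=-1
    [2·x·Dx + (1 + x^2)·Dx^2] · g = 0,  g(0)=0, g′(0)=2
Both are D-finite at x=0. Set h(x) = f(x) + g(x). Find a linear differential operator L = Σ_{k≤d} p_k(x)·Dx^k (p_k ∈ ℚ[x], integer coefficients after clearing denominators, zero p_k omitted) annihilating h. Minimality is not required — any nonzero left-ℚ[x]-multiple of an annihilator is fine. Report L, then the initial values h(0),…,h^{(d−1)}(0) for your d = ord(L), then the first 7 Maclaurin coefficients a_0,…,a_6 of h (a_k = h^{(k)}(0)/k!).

L = (-10 + 40·x + 478·x^2 + 864·x^3 + 2496·x^4 + 384·x^6)·Dx + (28 + 246·x + 316·x^2 + 1182·x^3 + 752·x^4 + 2048·x^5 + 48·x^6 + 384·x^7)·Dx^2 + (-5 - 8·x - 32·x^2 + 104·x^3 + 197·x^4 + 128·x^5 + 288·x^6 + 16·x^7 + 64·x^8)·Dx^3  (order 3).
h: a_k = -1, 1, -5, -29/3, -29, -323/5, -181, …
ICs: h(0) = -1, h′(0) = 1, h′′(0) = -10.

f: a_k = -1, -1, -5, -9, -29, -65, -181, …
g: a_k = 0, 2, 0, -2/3, 0, 2/5, 0, …
L₀ := lclm(L_f,L_g); ord L₀ ≤ 1+2.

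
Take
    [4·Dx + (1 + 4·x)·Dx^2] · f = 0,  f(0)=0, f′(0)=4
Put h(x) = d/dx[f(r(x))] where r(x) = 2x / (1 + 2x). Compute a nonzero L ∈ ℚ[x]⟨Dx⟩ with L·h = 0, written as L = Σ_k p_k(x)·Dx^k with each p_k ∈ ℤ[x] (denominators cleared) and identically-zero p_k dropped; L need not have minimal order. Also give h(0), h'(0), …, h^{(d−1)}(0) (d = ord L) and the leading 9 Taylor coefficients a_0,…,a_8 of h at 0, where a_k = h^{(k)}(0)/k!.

f: a_k = 0, 4, -8, 64/3, -64, 1024/5, -2048/3, 16384/7, -8192, …
Change of var in L_f (x↦r) gives L₀.
Differentiate: ansatz ord ≤ ord L₀ ⇒ L.
L = (12 + 40·x) + (1 + 12·x + 20·x^2)·Dx  (order 1).
h: a_k = 8, -96, 992, -9984, 99968, -999936, 9999872, -99999744, 999999488, …
ICs: h(0) = 8.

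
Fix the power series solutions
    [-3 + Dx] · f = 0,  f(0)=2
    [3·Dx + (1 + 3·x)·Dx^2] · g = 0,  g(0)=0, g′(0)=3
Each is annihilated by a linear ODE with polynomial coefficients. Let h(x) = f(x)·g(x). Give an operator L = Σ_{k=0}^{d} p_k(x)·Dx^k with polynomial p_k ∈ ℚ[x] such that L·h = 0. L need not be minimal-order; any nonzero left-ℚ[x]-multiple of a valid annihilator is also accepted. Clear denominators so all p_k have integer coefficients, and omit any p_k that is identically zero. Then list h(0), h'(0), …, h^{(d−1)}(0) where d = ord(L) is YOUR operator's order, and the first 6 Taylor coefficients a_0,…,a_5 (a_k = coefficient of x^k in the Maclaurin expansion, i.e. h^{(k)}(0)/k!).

f: a_k = 2, 6, 9, 9, 27/4, 81/20, …
g: a_k = 0, 3, -9/2, 9, -81/4, 243/5, …
h₀=f·g: eliminate ⇒ L₀, order ≤ 1·2.
L = 27·x + (-3 - 18·x)·Dx + (1 + 3·x)·Dx^2  (order 2).
h: a_k = 0, 6, 9, 18, 0, 729/20, …
ICs: h(0) = 0, h′(0) = 6.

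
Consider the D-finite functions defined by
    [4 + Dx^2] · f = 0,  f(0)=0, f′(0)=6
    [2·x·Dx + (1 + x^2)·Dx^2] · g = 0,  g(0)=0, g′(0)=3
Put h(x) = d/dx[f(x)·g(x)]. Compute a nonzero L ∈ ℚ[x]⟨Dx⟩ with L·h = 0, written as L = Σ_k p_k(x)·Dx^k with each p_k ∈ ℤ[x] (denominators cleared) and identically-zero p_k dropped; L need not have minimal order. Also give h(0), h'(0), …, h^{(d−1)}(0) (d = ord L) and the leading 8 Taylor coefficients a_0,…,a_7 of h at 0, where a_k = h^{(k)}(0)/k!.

L = (512 + 1824·x^2 + 2768·x^4 + 1920·x^6 + 912·x^8 + 320·x^10 + 64·x^12) + (248·x + 944·x^3 + 1240·x^5 + 800·x^7 + 320·x^9 + 64·x^11)·Dx + (168 + 652·x^2 + 1080·x^4 + 892·x^6 + 488·x^8 + 176·x^10 + 32·x^12)·Dx^2 + (62·x + 236·x^3 + 310·x^5 + 200·x^7 + 80·x^9 + 16·x^11)·Dx^3 + (10 + 49·x^2 + 97·x^4 + 103·x^6 + 65·x^8 + 24·x^10 + 4·x^12)·Dx^4  (order 4).
h: a_k = 0, 36, 0, -72, 0, 60, 0, -48, …
ICs: h(0) = 0, h′(0) = 36, h′′(0) = 0, h′′′(0) = -432.

f: a_k = 0, 6, 0, -4, 0, 4/5, 0, -8/105, …
g: a_k = 0, 3, 0, -1, 0, 3/5, 0, -3/7, …
h₀=f·g: eliminate ⇒ L₀, order ≤ 2·2.
Differentiate: ansatz ord ≤ ord L₀ ⇒ L.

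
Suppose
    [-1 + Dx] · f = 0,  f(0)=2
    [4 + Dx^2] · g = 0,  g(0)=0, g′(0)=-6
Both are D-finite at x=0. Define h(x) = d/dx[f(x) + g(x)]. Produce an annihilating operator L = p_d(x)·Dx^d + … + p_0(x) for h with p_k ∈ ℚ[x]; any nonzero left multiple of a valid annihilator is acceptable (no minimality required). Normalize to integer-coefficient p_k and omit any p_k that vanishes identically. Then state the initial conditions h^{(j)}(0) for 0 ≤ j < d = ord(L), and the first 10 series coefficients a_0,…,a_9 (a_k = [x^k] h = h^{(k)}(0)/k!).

L = 4 - 4·Dx + Dx^2 - Dx^3  (order 3).
h: a_k = -4, 2, 13, 1/3, -47/12, 1/60, 193/360, 1/2520, -767/20160, 1/181440, …
ICs: h(0) = -4, h′(0) = 2, h′′(0) = 26.

f: a_k = 2, 2, 1, 1/3, 1/12, 1/60, 1/360, 1/2520, 1/20160, 1/181440, …
g: a_k = 0, -6, 0, 4, 0, -4/5, 0, 8/105, 0, -4/945, …
L₀ := lclm(L_f,L_g); ord L₀ ≤ 1+2.
Differentiate: ansatz ord ≤ ord L₀ ⇒ L.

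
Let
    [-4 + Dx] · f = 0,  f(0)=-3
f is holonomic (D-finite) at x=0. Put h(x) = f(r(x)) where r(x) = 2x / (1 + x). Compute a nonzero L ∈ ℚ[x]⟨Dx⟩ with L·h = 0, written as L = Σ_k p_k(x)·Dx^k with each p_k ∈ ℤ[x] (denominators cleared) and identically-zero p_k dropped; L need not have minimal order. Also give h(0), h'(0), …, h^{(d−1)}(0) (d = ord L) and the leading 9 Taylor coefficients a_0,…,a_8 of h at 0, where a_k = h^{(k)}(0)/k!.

L = -8 + (1 + 2·x + x^2)·Dx  (order 1).
h: a_k = -3, -24, -72, -88, -8, 264/5, -184/15, -3224/105, 1128/35, …
ICs: h(0) = -3.

f: a_k = -3, -12, -24, -32, -32, -128/5, -256/15, -1024/105, -512/105, …
Change of var in L_f (x↦r) gives L₀.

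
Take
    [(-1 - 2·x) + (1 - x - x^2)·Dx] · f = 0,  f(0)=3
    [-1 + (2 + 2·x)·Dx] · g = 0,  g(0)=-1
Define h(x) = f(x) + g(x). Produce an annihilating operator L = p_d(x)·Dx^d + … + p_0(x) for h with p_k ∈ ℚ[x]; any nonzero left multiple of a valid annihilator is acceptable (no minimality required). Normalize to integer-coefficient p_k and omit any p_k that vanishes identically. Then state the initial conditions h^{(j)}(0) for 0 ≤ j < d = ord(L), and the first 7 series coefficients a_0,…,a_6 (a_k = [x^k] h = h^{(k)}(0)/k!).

L = (-9 - 21·x - 21·x^2 - 10·x^3) + (17 + 54·x + 87·x^2 + 74·x^3 + 25·x^4)·Dx + (-2 - 14·x - 6·x^2 + 30·x^3 + 34·x^4 + 10·x^5)·Dx^2  (order 2).
h: a_k = 2, 5/2, 49/8, 143/16, 1925/128, 6137/256, 39957/1024, …
ICs: h(0) = 2, h′(0) = 5/2.

f: a_k = 3, 3, 6, 9, 15, 24, 39, …
g: a_k = -1, -1/2, 1/8, -1/16, 5/128, -7/256, 21/1024, …
h₀=f+g: left-lcm gives L₀, ord ≤ 2.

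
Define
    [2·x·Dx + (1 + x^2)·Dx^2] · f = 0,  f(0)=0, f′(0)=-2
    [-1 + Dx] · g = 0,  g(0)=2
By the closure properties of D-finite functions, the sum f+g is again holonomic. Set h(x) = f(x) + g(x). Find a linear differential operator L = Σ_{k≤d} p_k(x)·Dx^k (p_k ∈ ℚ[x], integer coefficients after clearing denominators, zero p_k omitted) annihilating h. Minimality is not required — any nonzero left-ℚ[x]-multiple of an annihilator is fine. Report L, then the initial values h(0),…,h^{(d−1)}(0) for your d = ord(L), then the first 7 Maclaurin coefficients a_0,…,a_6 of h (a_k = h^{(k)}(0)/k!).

f: a_k = 0, -2, 0, 2/3, 0, -2/5, 0, …
g: a_k = 2, 2, 1, 1/3, 1/12, 1/60, 1/360, …
f+g: L₀ = lclm(L_f,L_g), ord ≤ 2+1.
L = (2 - 4·x - 2·x^2)·Dx + (-3 + 3·x + x^2 - x^3)·Dx^2 + (1 + x + x^2 + x^3)·Dx^3  (order 3).
h: a_k = 2, 0, 1, 1, 1/12, -23/60, 1/360, …
ICs: h(0) = 2, h′(0) = 0, h′′(0) = 2.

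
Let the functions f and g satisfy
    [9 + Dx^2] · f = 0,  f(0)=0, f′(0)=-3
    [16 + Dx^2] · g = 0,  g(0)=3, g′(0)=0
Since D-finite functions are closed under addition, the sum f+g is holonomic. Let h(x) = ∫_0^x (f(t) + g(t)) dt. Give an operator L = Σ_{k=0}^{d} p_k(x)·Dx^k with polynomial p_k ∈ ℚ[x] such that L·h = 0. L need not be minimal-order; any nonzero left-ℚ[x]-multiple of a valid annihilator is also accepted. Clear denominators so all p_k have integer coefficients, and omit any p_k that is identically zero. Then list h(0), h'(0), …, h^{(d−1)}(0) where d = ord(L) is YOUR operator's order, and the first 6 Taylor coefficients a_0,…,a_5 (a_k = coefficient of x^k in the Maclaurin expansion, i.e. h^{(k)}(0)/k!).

L = 144·Dx + 25·Dx^3 + Dx^5  (order 5).
h: a_k = 0, 3, -3/2, -8, 9/8, 32/5, …
ICs: h(0) = 0, h′(0) = 3, h′′(0) = -3, h′′′(0) = -48, h′′′′(0) = 27.

f: a_k = 0, -3, 0, 9/2, 0, -81/40, …
g: a_k = 3, 0, -24, 0, 32, 0, …
Weyl lclm of L_f,L_g ⇒ L₀ (ord ≤ 4).
Integrate: L := L₀·Dx.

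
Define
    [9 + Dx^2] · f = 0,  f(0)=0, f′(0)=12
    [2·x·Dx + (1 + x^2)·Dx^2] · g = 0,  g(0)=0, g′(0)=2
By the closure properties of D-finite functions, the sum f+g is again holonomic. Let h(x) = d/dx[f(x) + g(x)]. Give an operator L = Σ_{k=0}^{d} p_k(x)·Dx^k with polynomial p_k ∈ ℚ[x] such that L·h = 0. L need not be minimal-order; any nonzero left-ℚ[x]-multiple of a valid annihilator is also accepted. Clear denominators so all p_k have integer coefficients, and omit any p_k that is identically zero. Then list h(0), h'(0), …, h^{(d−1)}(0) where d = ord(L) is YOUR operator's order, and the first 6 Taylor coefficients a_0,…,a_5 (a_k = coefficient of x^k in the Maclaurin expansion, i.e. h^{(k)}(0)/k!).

L = (-54·x + 540·x^3 + 162·x^5) + (63 + 279·x^2 + 297·x^4 + 81·x^6)·Dx + (-6·x + 60·x^3 + 18·x^5)·Dx^2 + (7 + 31·x^2 + 33·x^4 + 9·x^6)·Dx^3  (order 3).
h: a_k = 14, 0, -56, 0, 85/2, 0, …
ICs: h(0) = 14, h′(0) = 0, h′′(0) = -112.

f: a_k = 0, 12, 0, -18, 0, 81/10, …
g: a_k = 0, 2, 0, -2/3, 0, 2/5, …
f+g: L₀ = lclm(L_f,L_g), ord ≤ 2+2.
h=h₀': d/dx-closure on L₀ ⇒ L.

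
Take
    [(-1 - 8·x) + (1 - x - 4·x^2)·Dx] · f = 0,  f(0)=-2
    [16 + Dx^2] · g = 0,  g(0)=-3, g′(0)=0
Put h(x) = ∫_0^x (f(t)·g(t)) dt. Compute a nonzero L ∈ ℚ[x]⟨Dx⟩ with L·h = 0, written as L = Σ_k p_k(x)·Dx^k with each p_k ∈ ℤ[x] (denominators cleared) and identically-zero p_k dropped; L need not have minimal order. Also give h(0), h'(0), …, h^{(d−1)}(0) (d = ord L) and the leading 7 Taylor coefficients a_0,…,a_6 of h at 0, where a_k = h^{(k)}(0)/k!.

L = (-8 + 16·x + 64·x^2)·Dx + (2 + 16·x)·Dx^2 + (-1 + x + 4·x^2)·Dx^3  (order 3).
h: a_k = 0, 6, 3, -6, 3/2, -2/5, 11/3, …
ICs: h(0) = 0, h′(0) = 6, h′′(0) = 6.

f: a_k = -2, -2, -10, -18, -58, -130, -362, …
g: a_k = -3, 0, 24, 0, -32, 0, 256/15, …
Product ⇒ symmetric product L₀, ord ≤ 2.
h=∫h₀ ⇒ L = L₀·Dx.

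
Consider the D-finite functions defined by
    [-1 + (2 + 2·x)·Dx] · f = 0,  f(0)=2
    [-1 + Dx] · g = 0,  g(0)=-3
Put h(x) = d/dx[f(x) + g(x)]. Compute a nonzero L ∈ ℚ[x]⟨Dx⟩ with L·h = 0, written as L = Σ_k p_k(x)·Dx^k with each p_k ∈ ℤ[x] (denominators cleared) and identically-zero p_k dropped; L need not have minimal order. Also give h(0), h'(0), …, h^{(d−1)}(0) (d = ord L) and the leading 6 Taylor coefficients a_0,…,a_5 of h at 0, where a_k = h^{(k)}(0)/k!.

L = (-5 - 2·x) + (-1 - 8·x - 4·x^2)·Dx + (6 + 10·x + 4·x^2)·Dx^2  (order 2).
h: a_k = -2, -7/2, -9/8, -13/16, 19/128, -347/1280, …
ICs: h(0) = -2, h′(0) = -7/2.

f: a_k = 2, 1, -1/4, 1/8, -5/64, 7/128, …
g: a_k = -3, -3, -3/2, -1/2, -1/8, -1/40, …
h₀=f+g: left-lcm gives L₀, ord ≤ 2.
h=h₀': d/dx-closure on L₀ ⇒ L.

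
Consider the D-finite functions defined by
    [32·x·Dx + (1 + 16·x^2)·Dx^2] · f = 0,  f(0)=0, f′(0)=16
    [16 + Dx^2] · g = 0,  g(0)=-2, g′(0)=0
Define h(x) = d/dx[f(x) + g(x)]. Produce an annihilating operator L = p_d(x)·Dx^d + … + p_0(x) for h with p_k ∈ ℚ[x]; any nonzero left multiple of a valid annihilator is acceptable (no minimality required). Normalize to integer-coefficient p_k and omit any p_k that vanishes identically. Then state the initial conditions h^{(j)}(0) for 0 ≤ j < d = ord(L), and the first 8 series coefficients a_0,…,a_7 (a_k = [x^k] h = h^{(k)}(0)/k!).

L = (-5632·x + 114688·x^3 + 131072·x^5) + (-16 + 1792·x^2 + 36864·x^4 + 65536·x^6)·Dx + (-352·x + 7168·x^3 + 8192·x^5)·Dx^2 + (-1 + 112·x^2 + 2304·x^4 + 4096·x^6)·Dx^3  (order 3).
h: a_k = 16, 32, -256, -256/3, 4096, 1024/15, -65536, -8192/315, …
ICs: h(0) = 16, h′(0) = 32, h′′(0) = -512.

f: a_k = 0, 16, 0, -256/3, 0, 4096/5, 0, -65536/7, …
g: a_k = -2, 0, 16, 0, -64/3, 0, 512/45, 0, …
Sum ⇒ L₀ = lclm(L_f,L_g) in ℚ(x)⟨Dx⟩.
h=h₀': d/dx-closure on L₀ ⇒ L.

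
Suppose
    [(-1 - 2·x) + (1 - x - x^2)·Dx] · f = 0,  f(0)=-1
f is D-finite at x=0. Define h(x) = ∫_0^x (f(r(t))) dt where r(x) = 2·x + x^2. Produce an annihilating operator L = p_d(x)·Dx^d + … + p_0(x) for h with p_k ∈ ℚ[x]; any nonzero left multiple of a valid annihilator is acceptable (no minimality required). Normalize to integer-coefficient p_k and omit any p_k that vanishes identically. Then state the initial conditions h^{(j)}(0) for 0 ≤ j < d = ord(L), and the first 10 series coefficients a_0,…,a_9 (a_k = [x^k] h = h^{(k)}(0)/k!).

L = (2 + 10·x + 12·x^2 + 4·x^3)·Dx + (-1 + 2·x + 5·x^2 + 4·x^3 + x^4)·Dx^2  (order 2).
h: a_k = 0, -1, -1, -3, -8, -118/5, -217/3, -1595/7, -733, -21557/9, …
ICs: h(0) = 0, h′(0) = -1.

f: a_k = -1, -1, -2, -3, -5, -8, -13, -21, -34, -55, …
h₀=f(r): pull back L_f along r ⇒ L₀.
∫: right-multiply L₀ by Dx.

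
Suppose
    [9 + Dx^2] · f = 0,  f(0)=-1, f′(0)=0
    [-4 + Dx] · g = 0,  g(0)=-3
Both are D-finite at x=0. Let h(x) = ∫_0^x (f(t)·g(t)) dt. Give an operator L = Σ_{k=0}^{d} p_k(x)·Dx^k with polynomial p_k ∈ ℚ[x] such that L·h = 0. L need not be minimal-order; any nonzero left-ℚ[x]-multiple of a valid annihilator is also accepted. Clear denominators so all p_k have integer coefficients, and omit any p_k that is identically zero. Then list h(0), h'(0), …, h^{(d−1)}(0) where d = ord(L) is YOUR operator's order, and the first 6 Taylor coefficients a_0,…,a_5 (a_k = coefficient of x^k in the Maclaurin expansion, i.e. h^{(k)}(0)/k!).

f: a_k = -1, 0, 9/2, 0, -27/8, 0, …
g: a_k = -3, -12, -24, -32, -32, -128/5, …
L₀ := L_f ⊗_s L_g (sym. prod.), ord ≤ 2.
h=∫h₀ ⇒ L = L₀·Dx.
L = 25·Dx - 8·Dx^2 + Dx^3  (order 3).
h: a_k = 0, 3, 6, 7/2, -11/2, -527/40, …
ICs: h(0) = 0, h′(0) = 3, h′′(0) = 12.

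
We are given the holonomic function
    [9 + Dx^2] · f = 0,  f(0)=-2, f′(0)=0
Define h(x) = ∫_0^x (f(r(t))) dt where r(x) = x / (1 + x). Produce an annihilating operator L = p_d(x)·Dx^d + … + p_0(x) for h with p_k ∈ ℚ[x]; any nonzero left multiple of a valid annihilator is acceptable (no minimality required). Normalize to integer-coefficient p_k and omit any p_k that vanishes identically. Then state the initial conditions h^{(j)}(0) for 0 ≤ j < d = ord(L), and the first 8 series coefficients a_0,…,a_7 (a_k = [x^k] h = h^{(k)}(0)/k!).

L = 9·Dx + (2 + 6·x + 6·x^2 + 2·x^3)·Dx^2 + (1 + 4·x + 6·x^2 + 4·x^3 + x^4)·Dx^3  (order 3).
h: a_k = 0, -2, 0, 3, -9/2, 81/20, -3/2, -117/40, …
ICs: h(0) = 0, h′(0) = -2, h′′(0) = 0.

f: a_k = -2, 0, 9, 0, -27/4, 0, 81/40, 0, …
h₀=f(r): pull back L_f along r ⇒ L₀.
h=∫h₀ ⇒ L = L₀·Dx.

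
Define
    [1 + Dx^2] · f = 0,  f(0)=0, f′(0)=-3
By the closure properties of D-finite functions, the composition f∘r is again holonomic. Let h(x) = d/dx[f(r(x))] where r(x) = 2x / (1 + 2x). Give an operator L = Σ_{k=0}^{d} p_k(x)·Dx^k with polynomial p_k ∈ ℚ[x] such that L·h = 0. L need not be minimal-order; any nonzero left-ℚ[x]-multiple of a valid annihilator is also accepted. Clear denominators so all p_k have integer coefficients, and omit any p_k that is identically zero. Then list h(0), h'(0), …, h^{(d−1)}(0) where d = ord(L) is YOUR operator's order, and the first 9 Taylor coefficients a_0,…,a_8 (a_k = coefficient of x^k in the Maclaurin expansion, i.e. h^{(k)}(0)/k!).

L = (28 + 96·x + 96·x^2) + (12 + 72·x + 144·x^2 + 96·x^3)·Dx + (1 + 8·x + 24·x^2 + 32·x^3 + 16·x^4)·Dx^2  (order 2).
h: a_k = -6, 24, -60, 96, -4, -720, 55448/15, -203648/15, 896716/21, …
ICs: h(0) = -6, h′(0) = 24.

f: a_k = 0, -3, 0, 1/2, 0, -1/40, 0, 1/1680, 0, …
Substitute x→r, Dx→(1/r')Dx; clear ⇒ L₀.
h₀' ⇒ L via d/dx closure of L₀.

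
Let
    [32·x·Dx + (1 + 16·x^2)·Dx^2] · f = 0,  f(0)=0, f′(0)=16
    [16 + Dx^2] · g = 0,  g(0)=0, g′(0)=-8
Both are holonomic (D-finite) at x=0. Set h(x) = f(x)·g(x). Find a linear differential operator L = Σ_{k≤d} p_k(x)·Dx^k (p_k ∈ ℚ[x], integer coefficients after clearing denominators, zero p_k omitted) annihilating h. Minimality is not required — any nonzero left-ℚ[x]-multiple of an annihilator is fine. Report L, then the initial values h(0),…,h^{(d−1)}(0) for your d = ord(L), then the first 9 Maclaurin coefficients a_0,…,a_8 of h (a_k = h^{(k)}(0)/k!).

f: a_k = 0, 16, 0, -256/3, 0, 4096/5, 0, -65536/7, 0, …
g: a_k = 0, -8, 0, 64/3, 0, -256/15, 0, 2048/315, 0, …
Product ⇒ symmetric product L₀, ord ≤ 4.
L = (1280 + 53248·x^2 + 360448·x^4 + 2097152·x^6 + 8388608·x^8) + (1536·x + 40960·x^3 + 393216·x^5 + 2097152·x^7)·Dx + (96 + 4096·x^2 + 36864·x^4 + 262144·x^6 + 1048576·x^8)·Dx^2 + (96·x + 2560·x^3 + 24576·x^5 + 131072·x^7)·Dx^3 + (1 + 48·x^2 + 896·x^4 + 8192·x^6 + 32768·x^8)·Dx^4  (order 4).
h: a_k = 0, 0, -128, 0, 1024, 0, -77824/9, 0, 1409024/15, …
ICs: h(0) = 0, h′(0) = 0, h′′(0) = -256, h′′′(0) = 0.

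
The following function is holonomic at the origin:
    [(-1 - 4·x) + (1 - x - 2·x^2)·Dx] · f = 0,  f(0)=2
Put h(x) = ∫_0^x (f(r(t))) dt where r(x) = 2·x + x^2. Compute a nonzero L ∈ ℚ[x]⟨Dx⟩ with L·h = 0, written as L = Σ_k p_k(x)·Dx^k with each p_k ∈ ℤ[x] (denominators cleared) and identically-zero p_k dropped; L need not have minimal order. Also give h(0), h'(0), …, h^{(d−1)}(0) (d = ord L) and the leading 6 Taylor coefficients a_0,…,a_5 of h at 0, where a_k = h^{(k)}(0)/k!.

L = (2 + 16·x + 8·x^2)·Dx + (-1 + 3·x + 6·x^2 + 2·x^3)·Dx^2  (order 2).
h: a_k = 0, 2, 2, 26/3, 26, 478/5, …
ICs: h(0) = 0, h′(0) = 2.

f: a_k = 2, 2, 6, 10, 22, 42, …
Change of var in L_f (x↦r) gives L₀.
∫: right-multiply L₀ by Dx.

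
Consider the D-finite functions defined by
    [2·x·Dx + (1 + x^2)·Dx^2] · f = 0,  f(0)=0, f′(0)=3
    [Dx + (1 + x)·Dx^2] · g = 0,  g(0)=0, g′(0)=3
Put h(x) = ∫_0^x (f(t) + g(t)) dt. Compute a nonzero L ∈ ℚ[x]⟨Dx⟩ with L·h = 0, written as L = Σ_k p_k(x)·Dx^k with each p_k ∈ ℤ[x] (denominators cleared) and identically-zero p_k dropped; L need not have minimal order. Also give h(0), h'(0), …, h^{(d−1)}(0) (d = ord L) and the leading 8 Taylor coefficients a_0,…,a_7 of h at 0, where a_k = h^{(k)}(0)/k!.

L = (-2 - 6·x + 6·x^2 + 2·x^3)·Dx^2 + (-4 - 4·x + 12·x^3 + 4·x^4)·Dx^3 + (-1 + x + 2·x^2 + 2·x^3 + 3·x^4 + x^5)·Dx^4  (order 4).
h: a_k = 0, 0, 3, -1/2, 0, -3/20, 1/5, -1/14, …
ICs: h(0) = 0, h′(0) = 0, h′′(0) = 6, h′′′(0) = -3.

f: a_k = 0, 3, 0, -1, 0, 3/5, 0, -3/7, …
g: a_k = 0, 3, -3/2, 1, -3/4, 3/5, -1/2, 3/7, …
f+g: L₀ = lclm(L_f,L_g), ord ≤ 2+2.
h=∫₀ˣh₀: take L = L₀·Dx.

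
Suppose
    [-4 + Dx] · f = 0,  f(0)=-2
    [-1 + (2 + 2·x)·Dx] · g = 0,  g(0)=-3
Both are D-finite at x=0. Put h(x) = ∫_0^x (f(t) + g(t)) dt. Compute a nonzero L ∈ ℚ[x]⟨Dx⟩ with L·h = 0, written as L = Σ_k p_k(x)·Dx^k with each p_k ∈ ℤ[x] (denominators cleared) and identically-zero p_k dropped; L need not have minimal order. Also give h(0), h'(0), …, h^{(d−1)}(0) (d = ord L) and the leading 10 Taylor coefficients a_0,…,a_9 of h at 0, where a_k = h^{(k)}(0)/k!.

L = (36 + 32·x)·Dx + (-65 - 128·x - 64·x^2)·Dx^2 + (14 + 30·x + 16·x^2)·Dx^3  (order 3).
h: a_k = 0, -5, -19/4, -125/24, -1033/192, -8147/1920, -65851/23040, -521453/322560, -4225489/5160960, -33149027/92897280, …
ICs: h(0) = 0, h′(0) = -5, h′′(0) = -19/2.

f: a_k = -2, -8, -16, -64/3, -64/3, -256/15, -512/45, -2048/315, -1024/315, -4096/2835, …
g: a_k = -3, -3/2, 3/8, -3/16, 15/128, -21/256, 63/1024, -99/2048, 1287/32768, -2145/65536, …
Weyl lclm of L_f,L_g ⇒ L₀ (ord ≤ 2).
Integrate: L := L₀·Dx.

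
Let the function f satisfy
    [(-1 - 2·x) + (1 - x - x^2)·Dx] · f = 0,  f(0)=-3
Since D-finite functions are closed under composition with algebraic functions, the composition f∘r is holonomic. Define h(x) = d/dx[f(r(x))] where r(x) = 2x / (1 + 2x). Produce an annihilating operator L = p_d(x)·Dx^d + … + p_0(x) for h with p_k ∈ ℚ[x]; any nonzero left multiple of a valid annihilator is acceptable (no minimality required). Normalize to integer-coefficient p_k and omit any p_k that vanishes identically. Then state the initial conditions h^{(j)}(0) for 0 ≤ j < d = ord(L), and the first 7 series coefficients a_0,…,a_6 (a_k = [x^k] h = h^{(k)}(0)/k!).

L = (4 + 24·x + 96·x^2 + 96·x^3) + (-1 - 10·x - 24·x^2 + 8·x^3 + 48·x^4)·Dx  (order 1).
h: a_k = -6, -24, 0, -192, 480, -2304, 8064, …
ICs: h(0) = -6.

f: a_k = -3, -3, -6, -9, -15, -24, -39, …
L₀ from L_f via x↦r, Dx↦r'^{-1}Dx.
h=h₀': d/dx-closure on L₀ ⇒ L.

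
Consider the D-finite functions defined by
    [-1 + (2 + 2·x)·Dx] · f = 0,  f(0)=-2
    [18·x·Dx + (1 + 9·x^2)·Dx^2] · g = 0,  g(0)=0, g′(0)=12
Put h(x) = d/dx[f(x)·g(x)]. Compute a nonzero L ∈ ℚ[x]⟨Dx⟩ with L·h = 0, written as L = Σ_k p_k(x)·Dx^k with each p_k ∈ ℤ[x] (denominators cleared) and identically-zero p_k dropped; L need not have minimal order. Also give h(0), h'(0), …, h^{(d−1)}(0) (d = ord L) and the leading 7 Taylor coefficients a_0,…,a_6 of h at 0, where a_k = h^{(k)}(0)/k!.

L = (23 + 120·x - 570·x^2 - 648·x^3 - 81·x^4) + (52 + 220·x - 936·x^2 - 3048·x^3 - 2268·x^4 - 324·x^5)·Dx + (4 - 40·x - 68·x^2 - 432·x^3 - 948·x^4 - 648·x^5 - 108·x^6)·Dx^2  (order 2).
h: a_k = -24, -24, 225, 138, -31749/16, -91467/80, 11404773/640, …
ICs: h(0) = -24, h′(0) = -24.

f: a_k = -2, -1, 1/4, -1/8, 5/64, -7/128, 21/512, …
g: a_k = 0, 12, 0, -36, 0, 972/5, 0, …
L₀ := L_f ⊗_s L_g (sym. prod.), ord ≤ 2.
Derive L from L₀ (diff closure).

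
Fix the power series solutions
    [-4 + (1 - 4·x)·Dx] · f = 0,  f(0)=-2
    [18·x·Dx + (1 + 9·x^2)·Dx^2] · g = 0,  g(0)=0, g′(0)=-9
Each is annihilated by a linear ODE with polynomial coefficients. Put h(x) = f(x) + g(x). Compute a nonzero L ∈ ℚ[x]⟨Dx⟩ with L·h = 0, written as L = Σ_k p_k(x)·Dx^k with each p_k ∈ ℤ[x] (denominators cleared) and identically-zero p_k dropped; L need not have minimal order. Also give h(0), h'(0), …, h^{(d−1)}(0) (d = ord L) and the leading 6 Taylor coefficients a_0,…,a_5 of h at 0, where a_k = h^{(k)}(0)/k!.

L = (-72 + 1152·x + 1944·x^2)·Dx + (57 - 72·x + 765·x^2 + 1944·x^3)·Dx^2 + (-4 + 7·x + 63·x^3 + 324·x^4)·Dx^3  (order 3).
h: a_k = -2, -17, -32, -101, -512, -10969/5, …
ICs: h(0) = -2, h′(0) = -17, h′′(0) = -64.

f: a_k = -2, -8, -32, -128, -512, -2048, …
g: a_k = 0, -9, 0, 27, 0, -729/5, …
Sum ⇒ L₀ = lclm(L_f,L_g) in ℚ(x)⟨Dx⟩.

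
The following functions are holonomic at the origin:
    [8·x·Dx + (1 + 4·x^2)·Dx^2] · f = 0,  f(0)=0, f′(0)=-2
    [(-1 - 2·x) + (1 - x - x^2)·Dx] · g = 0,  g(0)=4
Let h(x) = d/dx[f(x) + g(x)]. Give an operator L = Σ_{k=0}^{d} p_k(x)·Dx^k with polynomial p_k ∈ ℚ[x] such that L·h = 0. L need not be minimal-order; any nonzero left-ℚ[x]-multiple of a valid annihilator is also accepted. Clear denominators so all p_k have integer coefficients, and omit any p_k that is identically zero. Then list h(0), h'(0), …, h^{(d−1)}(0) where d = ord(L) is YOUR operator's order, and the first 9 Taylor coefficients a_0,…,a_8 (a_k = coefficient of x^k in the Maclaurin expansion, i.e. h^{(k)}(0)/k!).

f: a_k = 0, -2, 0, 8/3, 0, -32/5, 0, 128/7, 0, …
g: a_k = 4, 4, 8, 12, 20, 32, 52, 84, 136, …
L₀ := lclm(L_f,L_g); ord L₀ ≤ 2+1.
h=h₀': d/dx-closure on L₀ ⇒ L.
L = (16 - 64·x - 400·x^2 - 576·x^3 - 696·x^4 - 96·x^6) + (-13 - 24·x - 22·x^2 - 204·x^3 - 548·x^4 - 488·x^5 - 48·x^6 - 96·x^7)·Dx + (2 + 5·x + 14·x^2 - 2·x^3 + 13·x^4 - 92·x^5 - 48·x^6 - 16·x^7 - 16·x^8)·Dx^2  (order 2).
h: a_k = 2, 16, 44, 80, 128, 312, 716, 1088, 1468, …
ICs: h(0) = 2, h′(0) = 16.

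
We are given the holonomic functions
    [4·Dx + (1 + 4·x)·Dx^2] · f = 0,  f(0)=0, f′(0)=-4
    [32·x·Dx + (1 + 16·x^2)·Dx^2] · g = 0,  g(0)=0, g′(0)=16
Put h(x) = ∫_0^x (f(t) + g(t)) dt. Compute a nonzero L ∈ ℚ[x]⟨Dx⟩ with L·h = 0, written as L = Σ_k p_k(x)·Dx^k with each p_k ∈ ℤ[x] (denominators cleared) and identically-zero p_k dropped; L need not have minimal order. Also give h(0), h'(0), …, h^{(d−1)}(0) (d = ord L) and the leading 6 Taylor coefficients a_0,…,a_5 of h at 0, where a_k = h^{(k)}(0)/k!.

f: a_k = 0, -4, 8, -64/3, 64, -1024/5, …
g: a_k = 0, 16, 0, -256/3, 0, 4096/5, …
L₀ := lclm(L_f,L_g); ord L₀ ≤ 2+2.
h=∫h₀ ⇒ L = L₀·Dx.
L = (-32 - 384·x + 1536·x^2 + 2048·x^3)·Dx^2 + (-16 - 64·x + 3072·x^3 + 4096·x^4)·Dx^3 + (-1 + 4·x + 32·x^2 + 128·x^3 + 768·x^4 + 1024·x^5)·Dx^4  (order 4).
h: a_k = 0, 0, 6, 8/3, -80/3, 64/5, …
ICs: h(0) = 0, h′(0) = 0, h′′(0) = 12, h′′′(0) = 16.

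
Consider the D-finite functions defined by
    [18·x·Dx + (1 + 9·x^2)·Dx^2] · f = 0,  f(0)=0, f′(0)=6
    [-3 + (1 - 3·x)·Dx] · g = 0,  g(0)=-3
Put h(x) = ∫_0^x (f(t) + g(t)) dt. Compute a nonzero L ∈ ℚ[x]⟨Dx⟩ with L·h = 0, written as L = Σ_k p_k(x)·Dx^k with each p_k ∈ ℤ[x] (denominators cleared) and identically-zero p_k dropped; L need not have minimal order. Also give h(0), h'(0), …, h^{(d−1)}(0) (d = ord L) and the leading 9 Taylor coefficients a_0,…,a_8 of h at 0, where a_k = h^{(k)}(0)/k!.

f: a_k = 0, 6, 0, -18, 0, 486/5, 0, -4374/7, 0, …
g: a_k = -3, -9, -27, -81, -243, -729, -2187, -6561, -19683, …
Weyl lclm of L_f,L_g ⇒ L₀ (ord ≤ 3).
Integrate: L := L₀·Dx.
L = (18 - 216·x - 486·x^2)·Dx^2 + (-12 + 18·x - 108·x^2 - 486·x^3)·Dx^3 + (1 - 81·x^4)·Dx^4  (order 4).
h: a_k = 0, -3, -3/2, -9, -99/4, -243/5, -1053/10, -2187/7, -50301/56, …
ICs: h(0) = 0, h′(0) = -3, h′′(0) = -3, h′′′(0) = -54.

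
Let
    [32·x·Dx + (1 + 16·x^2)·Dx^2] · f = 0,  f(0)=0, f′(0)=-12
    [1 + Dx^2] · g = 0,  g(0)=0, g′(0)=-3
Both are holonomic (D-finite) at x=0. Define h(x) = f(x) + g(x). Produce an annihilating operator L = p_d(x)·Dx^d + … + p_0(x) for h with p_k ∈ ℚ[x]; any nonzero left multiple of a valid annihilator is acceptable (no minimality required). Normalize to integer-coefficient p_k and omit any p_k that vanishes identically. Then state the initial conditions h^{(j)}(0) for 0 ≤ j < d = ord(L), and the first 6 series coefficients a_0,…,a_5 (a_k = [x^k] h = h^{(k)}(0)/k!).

L = (-6112·x + 99328·x^3 + 8192·x^5)·Dx + (-31 + 1072·x^2 + 25344·x^4 + 4096·x^6)·Dx^2 + (-6112·x + 99328·x^3 + 8192·x^5)·Dx^3 + (-31 + 1072·x^2 + 25344·x^4 + 4096·x^6)·Dx^4  (order 4).
h: a_k = 0, -15, 0, 129/2, 0, -24577/40, …
ICs: h(0) = 0, h′(0) = -15, h′′(0) = 0, h′′′(0) = 387.

f: a_k = 0, -12, 0, 64, 0, -3072/5, …
g: a_k = 0, -3, 0, 1/2, 0, -1/40, …
Sum ⇒ L₀ = lclm(L_f,L_g) in ℚ(x)⟨Dx⟩.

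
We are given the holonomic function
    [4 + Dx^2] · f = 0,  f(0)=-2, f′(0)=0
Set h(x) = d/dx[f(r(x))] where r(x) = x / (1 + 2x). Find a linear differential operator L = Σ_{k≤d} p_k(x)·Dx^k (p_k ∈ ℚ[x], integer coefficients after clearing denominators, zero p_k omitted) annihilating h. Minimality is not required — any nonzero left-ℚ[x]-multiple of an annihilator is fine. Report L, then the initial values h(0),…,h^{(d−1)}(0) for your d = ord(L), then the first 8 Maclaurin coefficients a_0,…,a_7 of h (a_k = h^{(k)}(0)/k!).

f: a_k = -2, 0, 4, 0, -4/3, 0, 8/45, 0, …
h₀=f(r): pull back L_f along r ⇒ L₀.
h₀' ⇒ L via d/dx closure of L₀.
L = (28 + 96·x + 96·x^2) + (12 + 72·x + 144·x^2 + 96·x^3)·Dx + (1 + 8·x + 24·x^2 + 32·x^3 + 16·x^4)·Dx^2  (order 2).
h: a_k = 0, 8, -48, 560/3, -1760/3, 24016/15, -19488/5, 534368/63, …
ICs: h(0) = 0, h′(0) = 8.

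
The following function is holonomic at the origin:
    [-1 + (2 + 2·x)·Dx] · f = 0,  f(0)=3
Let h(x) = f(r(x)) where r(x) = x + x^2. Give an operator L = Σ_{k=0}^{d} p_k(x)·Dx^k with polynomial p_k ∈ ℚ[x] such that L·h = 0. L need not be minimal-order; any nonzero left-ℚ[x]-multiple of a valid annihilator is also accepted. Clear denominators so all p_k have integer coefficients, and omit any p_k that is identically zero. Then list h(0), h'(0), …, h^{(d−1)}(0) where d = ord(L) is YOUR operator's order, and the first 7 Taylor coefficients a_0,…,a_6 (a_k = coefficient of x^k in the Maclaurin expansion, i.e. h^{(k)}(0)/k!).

L = (-1 - 2·x) + (2 + 2·x + 2·x^2)·Dx  (order 1).
h: a_k = 3, 3/2, 9/8, -9/16, 9/128, 45/256, -171/1024, …
ICs: h(0) = 3.

f: a_k = 3, 3/2, -3/8, 3/16, -15/128, 21/256, -63/1024, …
Substitute x→r, Dx→(1/r')Dx; clear ⇒ L₀.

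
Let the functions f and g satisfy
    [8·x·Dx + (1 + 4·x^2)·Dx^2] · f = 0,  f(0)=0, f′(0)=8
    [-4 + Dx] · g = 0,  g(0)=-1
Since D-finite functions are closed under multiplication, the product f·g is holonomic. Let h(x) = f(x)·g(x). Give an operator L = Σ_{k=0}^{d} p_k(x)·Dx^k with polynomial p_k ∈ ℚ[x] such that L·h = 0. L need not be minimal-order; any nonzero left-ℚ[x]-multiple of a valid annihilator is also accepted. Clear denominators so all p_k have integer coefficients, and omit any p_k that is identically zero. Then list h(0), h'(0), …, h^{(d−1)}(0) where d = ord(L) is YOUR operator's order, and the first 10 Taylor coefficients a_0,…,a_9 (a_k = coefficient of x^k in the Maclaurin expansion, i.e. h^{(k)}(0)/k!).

f: a_k = 0, 8, 0, -32/3, 0, 128/5, 0, -512/7, 0, 2048/9, …
g: a_k = -1, -4, -8, -32/3, -32/3, -128/15, -256/45, -1024/315, -512/315, -2048/2835, …
h₀=f·g: eliminate ⇒ L₀, order ≤ 2·1.
L = (16 - 32·x + 64·x^2) + (-8 + 8·x - 32·x^2)·Dx + (1 + 4·x^2)·Dx^2  (order 2).
h: a_k = 0, -8, -32, -160/3, -128/3, -128/5, -512/9, -6656/105, 26624/315, 124928/945, …
ICs: h(0) = 0, h′(0) = -8.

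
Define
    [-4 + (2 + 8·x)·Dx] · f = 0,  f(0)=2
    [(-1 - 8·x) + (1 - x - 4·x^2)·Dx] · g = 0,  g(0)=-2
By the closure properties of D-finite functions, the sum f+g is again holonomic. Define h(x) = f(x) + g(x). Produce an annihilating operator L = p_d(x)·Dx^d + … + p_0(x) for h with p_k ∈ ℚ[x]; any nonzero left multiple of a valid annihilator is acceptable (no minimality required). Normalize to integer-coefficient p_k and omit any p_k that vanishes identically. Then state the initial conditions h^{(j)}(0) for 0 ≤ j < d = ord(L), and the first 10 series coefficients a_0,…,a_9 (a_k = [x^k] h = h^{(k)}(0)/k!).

f: a_k = 2, 4, -4, 8, -20, 56, -168, 528, -1716, 5720, …
g: a_k = -2, -2, -10, -18, -58, -130, -362, -882, -2330, -5858, …
Weyl lclm of L_f,L_g ⇒ L₀ (ord ≤ 2).
L = (24 + 156·x + 336·x^2 + 640·x^3) + (-14 - 96·x - 420·x^2 - 1184·x^3 - 1600·x^4)·Dx + (-1 + 11·x + 90·x^2 + 24·x^3 - 544·x^4 - 640·x^5)·Dx^2  (order 2).
h: a_k = 0, 2, -14, -10, -78, -74, -530, -354, -4046, -138, …
ICs: h(0) = 0, h′(0) = 2.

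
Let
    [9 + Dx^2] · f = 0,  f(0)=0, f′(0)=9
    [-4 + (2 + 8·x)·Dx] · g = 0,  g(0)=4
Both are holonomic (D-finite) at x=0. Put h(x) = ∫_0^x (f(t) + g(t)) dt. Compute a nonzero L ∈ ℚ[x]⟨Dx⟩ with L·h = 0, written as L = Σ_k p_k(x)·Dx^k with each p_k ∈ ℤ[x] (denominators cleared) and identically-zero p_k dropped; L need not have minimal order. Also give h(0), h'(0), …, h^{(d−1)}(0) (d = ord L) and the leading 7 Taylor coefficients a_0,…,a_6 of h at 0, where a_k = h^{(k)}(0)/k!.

f: a_k = 0, 9, 0, -27/2, 0, 243/40, 0, …
g: a_k = 4, 8, -8, 16, -40, 112, -336, …
h₀=f+g: left-lcm gives L₀, ord ≤ 3.
h=∫₀ˣh₀: take L = L₀·Dx.
L = (-378 - 1296·x - 2592·x^2)·Dx + (45 + 828·x + 3888·x^2 + 5184·x^3)·Dx^2 + (-42 - 144·x - 288·x^2)·Dx^3 + (5 + 92·x + 432·x^2 + 576·x^3)·Dx^4  (order 4).
h: a_k = 0, 4, 17/2, -8/3, 5/8, -8, 4723/240, …
ICs: h(0) = 0, h′(0) = 4, h′′(0) = 17, h′′′(0) = -16.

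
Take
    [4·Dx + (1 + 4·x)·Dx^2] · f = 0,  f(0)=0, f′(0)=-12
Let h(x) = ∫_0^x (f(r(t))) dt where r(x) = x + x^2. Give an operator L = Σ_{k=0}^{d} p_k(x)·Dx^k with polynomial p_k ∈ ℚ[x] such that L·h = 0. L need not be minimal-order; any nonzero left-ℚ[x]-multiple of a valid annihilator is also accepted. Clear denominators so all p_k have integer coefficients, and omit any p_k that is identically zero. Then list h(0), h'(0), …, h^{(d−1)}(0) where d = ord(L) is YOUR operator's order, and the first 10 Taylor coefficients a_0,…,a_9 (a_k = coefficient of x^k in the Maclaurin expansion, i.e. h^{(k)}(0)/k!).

L = 2·Dx^2 + (1 + 2·x)·Dx^3  (order 3).
h: a_k = 0, 0, -6, 4, -4, 24/5, -32/5, 64/7, -96/7, 64/3, …
ICs: h(0) = 0, h′(0) = 0, h′′(0) = -12.

f: a_k = 0, -12, 24, -64, 192, -3072/5, 2048, -49152/7, 24576, -262144/3, …
Change of var in L_f (x↦r) gives L₀.
∫: right-multiply L₀ by Dx.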